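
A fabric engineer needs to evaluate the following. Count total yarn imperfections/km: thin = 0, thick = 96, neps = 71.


Formula: Total = thin places + thick places + neps
Total = 0 + 96 + 71
Total = 167 imperfections/km

167 imperfections/km


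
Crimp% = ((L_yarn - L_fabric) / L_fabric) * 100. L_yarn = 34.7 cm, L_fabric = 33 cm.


Formula: Crimp% = ((L_yarn - L_fabric) / L_fabric) * 100
Step 1: Extension = 34.7 - 33 = 1.7 cm
Step 2: Crimp% = (1.7 / 33) * 100
Step 3: Crimp% = 0.051515 * 100 = 5.1515% ≈ 5.2%

5.2%


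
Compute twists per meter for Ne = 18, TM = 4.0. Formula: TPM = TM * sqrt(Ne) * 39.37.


Formula: TPM = TM * sqrt(Ne) * 39.37
Step 1: sqrt(Ne) = sqrt(18) = 4.2426
Step 2: TM * sqrt(Ne) = 4.0 * 4.2426 = 16.9704
Step 3: TPM = 16.9704 * 39.37 = 668 twists/m

668 twists/m


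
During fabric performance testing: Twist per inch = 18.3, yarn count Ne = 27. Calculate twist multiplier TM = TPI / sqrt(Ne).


Formula: TM = TPI / sqrt(Ne)
Step 1: sqrt(Ne) = sqrt(27) = 5.1962
Step 2: TM = 18.3 / 5.1962 = 3.52

3.52 TM


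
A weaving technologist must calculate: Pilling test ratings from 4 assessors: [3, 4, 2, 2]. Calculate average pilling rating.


Formula: Mean = sum / count
Sum = 3 + 4 + 2 + 2 = 11
Mean = 11 / 4 = 2.8

2.8


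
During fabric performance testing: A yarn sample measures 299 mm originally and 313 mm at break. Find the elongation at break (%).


Formula: Elongation (%) = ((L_break - L0) / L0) * 100
Step 1: Extension = 313 - 299 = 14 mm
Step 2: Elongation = (14 / 299) * 100
Step 3: Elongation = 0.046823 * 100 = 4.6823% ≈ 4.7%

4.7%


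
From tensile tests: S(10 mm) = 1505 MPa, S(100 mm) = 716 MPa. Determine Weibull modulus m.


Formula: m = ln(L1/L2) / ln(S2/S1)
Step 1: ln(L1/L2) = ln(10/100) = -2.30259
Step 2: S2/S1 = 716/1505 = 0.47575
Step 3: ln(S2/S1) = ln(0.47575) = -0.74286
Step 4: m = -2.30259 / -0.74286 = 3.10

3.10 (Weibull m)


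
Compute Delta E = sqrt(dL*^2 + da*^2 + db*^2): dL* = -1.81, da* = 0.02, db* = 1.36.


Formula: Delta E = sqrt(dL*^2 + da*^2 + db*^2)
Step 1: dL*^2 = (-1.81)^2 = 3.2761
Step 2: da*^2 = 0.02^2 = 0.0004
Step 3: db*^2 = 1.36^2 = 1.8496
Step 4: Sum = 3.2761 + 0.0004 + 1.8496 = 5.1261
Step 5: Delta E = sqrt(5.1261) = 2.26

2.26 Delta E


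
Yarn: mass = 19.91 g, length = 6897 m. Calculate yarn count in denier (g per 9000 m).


Formula: den = (mass_g / length_m) * 9000
Substituting: den = (19.91 / 6897) * 9000
Intermediate: 19.91 / 6897 = 0.00288676 g/m
den = 0.00288676 * 9000 = 26.0 denier

26.0 denier


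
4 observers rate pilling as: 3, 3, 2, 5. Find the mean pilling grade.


Formula: Mean = sum / count
Sum = 3 + 3 + 2 + 5 = 13
Mean = 13 / 4 = 3.3

3.3


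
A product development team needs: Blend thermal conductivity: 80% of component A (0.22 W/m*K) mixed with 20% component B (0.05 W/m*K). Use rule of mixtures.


Formula: Blend property = (fraction_A * property_A) + (fraction_B * property_B)
Step 1: Contribution A = 80/100 * 0.22 W/m*K = 0.176 W/m*K
Step 2: Contribution B = 20/100 * 0.05 W/m*K = 0.01 W/m*K
Step 3: Blend thermal conductivity = 0.176 + 0.01 = 0.186 W/m*K

0.186 W/m*K


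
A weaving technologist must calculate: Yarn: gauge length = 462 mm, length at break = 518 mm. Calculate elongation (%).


Formula: Elongation (%) = ((L_break - L0) / L0) * 100
Step 1: Extension = 518 - 462 = 56 mm
Step 2: Elongation = (56 / 462) * 100
Step 3: Elongation = 0.121212 * 100 = 12.1212% ≈ 12.1%

12.1%


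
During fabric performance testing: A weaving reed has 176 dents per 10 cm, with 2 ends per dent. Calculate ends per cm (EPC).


Formula: EPC = (dents per 10 cm * ends per dent) / 10
Step 1: Total ends per 10 cm = 176 * 2 = 352
Step 2: EPC = 352 / 10 = 35.2 ends/cm

35.2 ends/cm


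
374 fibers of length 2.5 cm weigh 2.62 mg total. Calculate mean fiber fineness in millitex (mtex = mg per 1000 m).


Formula: fineness (mtex) = mass (mg) / total length (km) = (mass_mg / total_length_m) * 1000
Step 1: Convert fiber length: 2.5 cm = 0.025 m
Step 2: Total fiber length = 374 * 0.025 = 9.35 m
Step 3: Linear density = 2.62 mg / 9.35 m = 0.2802 mg/m
Step 4: fineness = 0.2802 * 1000 = 280.2 mtex

280.2 mtex


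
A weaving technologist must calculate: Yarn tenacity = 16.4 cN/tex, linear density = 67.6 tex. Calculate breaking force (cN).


Formula: Breaking force = Tenacity * Linear density
F = 16.4 cN/tex * 67.6 tex
F = 1108.64 cN

1108.64 cN


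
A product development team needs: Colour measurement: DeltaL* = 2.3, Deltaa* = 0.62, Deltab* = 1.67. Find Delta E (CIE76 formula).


Formula: Delta E = sqrt(dL*^2 + da*^2 + db*^2)
Step 1: dL*^2 = 2.3^2 = 5.29
Step 2: da*^2 = 0.62^2 = 0.3844
Step 3: db*^2 = 1.67^2 = 2.7889
Step 4: Sum = 5.29 + 0.3844 + 2.7889 = 8.4633
Step 5: Delta E = sqrt(8.4633) = 2.91

2.91 Delta E


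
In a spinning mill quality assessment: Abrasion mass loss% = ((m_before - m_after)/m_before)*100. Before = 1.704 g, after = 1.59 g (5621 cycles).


Formula: Mass loss% = ((m_before - m_after) / m_before) * 100
Step 1: Mass loss = 1.704 - 1.59 = 0.114 g
Step 2: Ratio = 0.114 / 1.704 = 0.0669014
Step 3: Mass loss% = 0.0669014 * 100 = 6.69014% ≈ 6.69%

6.69%


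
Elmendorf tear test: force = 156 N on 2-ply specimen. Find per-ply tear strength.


Formula: Per-ply strength = Total force / Number of plies
Per-ply = 156 N / 2
Per-ply = 78 N

78 N


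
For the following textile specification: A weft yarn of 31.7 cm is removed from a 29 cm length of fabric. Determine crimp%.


Formula: Crimp% = ((L_yarn - L_fabric) / L_fabric) * 100
Step 1: Extension = 31.7 - 29 = 2.7 cm
Step 2: Crimp% = (2.7 / 29) * 100
Step 3: Crimp% = 0.093103 * 100 = 9.3103% ≈ 9.3%

9.3%


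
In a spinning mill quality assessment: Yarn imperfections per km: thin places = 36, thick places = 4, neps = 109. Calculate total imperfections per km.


Formula: Total = thin places + thick places + neps
Total = 36 + 4 + 109
Total = 149 imperfections/km

149 imperfections/km


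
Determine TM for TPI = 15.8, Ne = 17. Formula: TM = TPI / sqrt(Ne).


Formula: TM = TPI / sqrt(Ne)
Step 1: sqrt(Ne) = sqrt(17) = 4.1231
Step 2: TM = 15.8 / 4.1231 = 3.83

3.83 TM


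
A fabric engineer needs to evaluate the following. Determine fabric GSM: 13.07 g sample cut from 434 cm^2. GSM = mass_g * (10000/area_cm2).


Formula: GSM = mass_g / area_m2
Step 1: Convert area: 434 cm^2 = 434 / 10000 = 0.0434 m^2
Step 2: GSM = 13.07 g / 0.0434 m^2 = 301.2 g/m^2

301.2 g/m^2


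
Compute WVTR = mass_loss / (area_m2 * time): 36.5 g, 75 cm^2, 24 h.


Formula: WVTR = mass_loss / (area * time)
Step 1: Convert area: 75 cm^2 = 0.0075 m^2
Step 2: WVTR = 36.5 g / (0.0075 m^2 * 24 h)
Step 3: WVTR = 36.5 / 0.18 = 202.8 g/m^2/h

202.8 g/m^2/h


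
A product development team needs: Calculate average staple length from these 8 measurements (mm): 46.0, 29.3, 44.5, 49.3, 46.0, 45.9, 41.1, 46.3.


Formula: Mean = sum of lengths / count
Sum = 46.0 + 29.3 + 44.5 + 49.3 + 46.0 + 45.9 + 41.1 + 46.3
Sum = 348.4 mm
Mean = 348.4 / 8 = 43.55 mm

43.55 mm


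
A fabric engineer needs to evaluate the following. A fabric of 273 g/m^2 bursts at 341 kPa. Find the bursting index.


Formula: Bursting Index = Bursting Strength / Fabric GSM
BI = 341 kPa / 273 g/m^2
BI = 1.249 kPa/(g/m^2)

1.249 kPa/(g/m^2)


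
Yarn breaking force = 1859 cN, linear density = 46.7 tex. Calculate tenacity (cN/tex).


Formula: Tenacity = Breaking force / Linear density
Tenacity = 1859 cN / 46.7 tex
Tenacity = 39.81 cN/tex

39.81 cN/tex


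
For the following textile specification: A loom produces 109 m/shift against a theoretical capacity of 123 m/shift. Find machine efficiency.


Formula: Efficiency% = (Actual output / Theoretical output) * 100
Efficiency% = (109 / 123) * 100
Efficiency% = 0.886179 * 100 = 88.6179% ≈ 88.6%

88.6%


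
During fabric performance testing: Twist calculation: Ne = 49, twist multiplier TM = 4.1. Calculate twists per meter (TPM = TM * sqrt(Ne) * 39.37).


Formula: TPM = TM * sqrt(Ne) * 39.37
Step 1: sqrt(Ne) = sqrt(49) = 7
Step 2: TM * sqrt(Ne) = 4.1 * 7 = 28.7
Step 3: TPM = 28.7 * 39.37 = 1130 twists/m

1130 twists/m


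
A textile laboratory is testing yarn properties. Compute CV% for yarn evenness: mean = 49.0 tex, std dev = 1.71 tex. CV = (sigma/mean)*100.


Formula: CV% = (standard deviation / mean) * 100
Step 1: Ratio = 1.71 / 49.0 = 0.034898
Step 2: CV% = 0.034898 * 100 = 3.4898% ≈ 3.5%

3.5%


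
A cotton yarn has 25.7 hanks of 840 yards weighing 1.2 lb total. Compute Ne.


Formula: Ne = hanks / mass_lb
Substituting: Ne = 25.7 / 1.2
Ne = 21.4

21.4 Ne


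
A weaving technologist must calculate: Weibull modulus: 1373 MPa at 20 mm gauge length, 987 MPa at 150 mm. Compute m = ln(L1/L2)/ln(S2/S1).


Formula: m = ln(L1/L2) / ln(S2/S1)
Step 1: ln(L1/L2) = ln(20/150) = -2.01490
Step 2: S2/S1 = 987/1373 = 0.71886
Step 3: ln(S2/S1) = ln(0.71886) = -0.33009
Step 4: m = -2.01490 / -0.33009 = 6.10

6.10 (Weibull m)


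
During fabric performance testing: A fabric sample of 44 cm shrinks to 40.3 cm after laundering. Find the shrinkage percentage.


Formula: Shrinkage% = ((L_before - L_after) / L_before) * 100
Step 1: Shrinkage = 44 - 40.3 = 3.7 cm
Step 2: Shrinkage% = (3.7 / 44) * 100
Step 3: Shrinkage% = 0.084091 * 100 = 8.4091% ≈ 8.4%

8.4%


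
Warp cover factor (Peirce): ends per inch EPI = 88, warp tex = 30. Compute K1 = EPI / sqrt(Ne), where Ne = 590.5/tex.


Formula: K1 = EPI / sqrt(Ne), with Ne = 590.5 / tex_warp
Step 1: Ne = 590.5 / 30 = 19.683
Step 2: sqrt(Ne) = sqrt(19.683) = 4.4366
Step 3: K1 = 88 / 4.4366 = 19.8

19.8


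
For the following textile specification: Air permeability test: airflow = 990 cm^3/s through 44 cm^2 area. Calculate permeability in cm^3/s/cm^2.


Formula: Air Permeability = Airflow / Test Area
AP = 990 cm^3/s / 44 cm^2
AP = 22.5 cm^3/s/cm^2

22.5 cm^3/s/cm^2


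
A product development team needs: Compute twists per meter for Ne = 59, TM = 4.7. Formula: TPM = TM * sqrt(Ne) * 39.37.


Formula: TPM = TM * sqrt(Ne) * 39.37
Step 1: sqrt(Ne) = sqrt(59) = 7.6811
Step 2: TM * sqrt(Ne) = 4.7 * 7.6811 = 36.1012
Step 3: TPM = 36.1012 * 39.37 = 1421 twists/m

1421 twists/m


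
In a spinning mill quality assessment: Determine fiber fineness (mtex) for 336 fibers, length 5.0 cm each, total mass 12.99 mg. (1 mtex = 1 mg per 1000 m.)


Formula: fineness (mtex) = mass (mg) / total length (km) = (mass_mg / total_length_m) * 1000
Step 1: Convert fiber length: 5.0 cm = 0.05 m
Step 2: Total fiber length = 336 * 0.05 = 16.8 m
Step 3: Linear density = 12.99 mg / 16.8 m = 0.7732 mg/m
Step 4: fineness = 0.7732 * 1000 = 773.2 mtex

773.2 mtex


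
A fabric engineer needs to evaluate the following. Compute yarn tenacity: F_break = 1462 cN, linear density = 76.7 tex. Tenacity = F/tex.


Formula: Tenacity = Breaking force / Linear density
Tenacity = 1462 cN / 76.7 tex
Tenacity = 19.06 cN/tex

19.06 cN/tex


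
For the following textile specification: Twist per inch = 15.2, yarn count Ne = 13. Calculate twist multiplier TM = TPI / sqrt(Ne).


Formula: TM = TPI / sqrt(Ne)
Step 1: sqrt(Ne) = sqrt(13) = 3.6056
Step 2: TM = 15.2 / 3.6056 = 4.22

4.22 TM


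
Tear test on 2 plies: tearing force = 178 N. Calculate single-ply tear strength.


Formula: Per-ply strength = Total force / Number of plies
Per-ply = 178 N / 2
Per-ply = 89 N

89 N


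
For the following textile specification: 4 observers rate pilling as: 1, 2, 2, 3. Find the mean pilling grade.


Formula: Mean = sum / count
Sum = 1 + 2 + 2 + 3 = 8
Mean = 8 / 4 = 2.0

2.0


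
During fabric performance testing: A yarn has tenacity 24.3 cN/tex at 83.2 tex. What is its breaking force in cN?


Formula: Breaking force = Tenacity * Linear density
F = 24.3 cN/tex * 83.2 tex
F = 2021.76 cN

2021.76 cN


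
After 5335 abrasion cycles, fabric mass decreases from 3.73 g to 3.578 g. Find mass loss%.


Formula: Mass loss% = ((m_before - m_after) / m_before) * 100
Step 1: Mass loss = 3.73 - 3.578 = 0.152 g
Step 2: Ratio = 0.152 / 3.73 = 0.0407507
Step 3: Mass loss% = 0.0407507 * 100 = 4.07507% ≈ 4.08%

4.08%


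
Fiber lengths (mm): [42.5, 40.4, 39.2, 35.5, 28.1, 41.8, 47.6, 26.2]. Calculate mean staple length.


Formula: Mean = sum of lengths / count
Sum = 42.5 + 40.4 + 39.2 + 35.5 + 28.1 + 41.8 + 47.6 + 26.2
Sum = 301.3 mm
Mean = 301.3 / 8 = 37.66 mm

37.66 mm


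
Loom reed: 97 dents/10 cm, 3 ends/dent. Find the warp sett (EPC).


Formula: EPC = (dents per 10 cm * ends per dent) / 10
Step 1: Total ends per 10 cm = 97 * 3 = 291
Step 2: EPC = 291 / 10 = 29.1 ends/cm

29.1 ends/cm


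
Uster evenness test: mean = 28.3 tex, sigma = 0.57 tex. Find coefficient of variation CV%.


Formula: CV% = (standard deviation / mean) * 100
Step 1: Ratio = 0.57 / 28.3 = 0.020141
Step 2: CV% = 0.020141 * 100 = 2.0141% ≈ 2.0%

2.0%


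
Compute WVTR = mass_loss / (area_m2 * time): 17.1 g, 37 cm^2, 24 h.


Formula: WVTR = mass_loss / (area * time)
Step 1: Convert area: 37 cm^2 = 0.0037 m^2
Step 2: WVTR = 17.1 g / (0.0037 m^2 * 24 h)
Step 3: WVTR = 17.1 / 0.0888 = 192.6 g/m^2/h

192.6 g/m^2/h


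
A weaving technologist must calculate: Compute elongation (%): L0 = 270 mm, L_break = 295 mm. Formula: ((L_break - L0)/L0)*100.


Formula: Elongation (%) = ((L_break - L0) / L0) * 100
Step 1: Extension = 295 - 270 = 25 mm
Step 2: Elongation = (25 / 270) * 100
Step 3: Elongation = 0.092593 * 100 = 9.2593% ≈ 9.3%

9.3%


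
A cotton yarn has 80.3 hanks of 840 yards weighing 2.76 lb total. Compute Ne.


Formula: Ne = hanks / mass_lb
Substituting: Ne = 80.3 / 2.76
Ne = 29.1

29.1 Ne


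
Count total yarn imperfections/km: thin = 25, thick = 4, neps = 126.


Formula: Total = thin places + thick places + neps
Total = 25 + 4 + 126
Total = 155 imperfections/km

155 imperfections/km


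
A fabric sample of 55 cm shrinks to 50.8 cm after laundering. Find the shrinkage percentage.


Formula: Shrinkage% = ((L_before - L_after) / L_before) * 100
Step 1: Shrinkage = 55 - 50.8 = 4.2 cm
Step 2: Shrinkage% = (4.2 / 55) * 100
Step 3: Shrinkage% = 0.076364 * 100 = 7.6364% ≈ 7.6%

7.6%


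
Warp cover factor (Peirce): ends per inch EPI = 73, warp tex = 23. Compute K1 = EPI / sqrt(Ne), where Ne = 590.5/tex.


Formula: K1 = EPI / sqrt(Ne), with Ne = 590.5 / tex_warp
Step 1: Ne = 590.5 / 23 = 25.674
Step 2: sqrt(Ne) = sqrt(25.674) = 5.067
Step 3: K1 = 73 / 5.067 = 14.4

14.4


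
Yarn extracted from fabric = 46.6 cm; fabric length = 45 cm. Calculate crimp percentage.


Formula: Crimp% = ((L_yarn - L_fabric) / L_fabric) * 100
Step 1: Extension = 46.6 - 45 = 1.6 cm
Step 2: Crimp% = (1.6 / 45) * 100
Step 3: Crimp% = 0.035556 * 100 = 3.5556% ≈ 3.6%

3.6%


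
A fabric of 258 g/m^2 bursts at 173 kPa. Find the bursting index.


Formula: Bursting Index = Bursting Strength / Fabric GSM
BI = 173 kPa / 258 g/m^2
BI = 0.671 kPa/(g/m^2)

0.671 kPa/(g/m^2)


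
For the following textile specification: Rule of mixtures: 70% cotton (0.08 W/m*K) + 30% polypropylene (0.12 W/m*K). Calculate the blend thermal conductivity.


Formula: Blend property = (fraction_A * property_A) + (fraction_B * property_B)
Step 1: Contribution A = 70/100 * 0.08 W/m*K = 0.056 W/m*K
Step 2: Contribution B = 30/100 * 0.12 W/m*K = 0.036 W/m*K
Step 3: Blend thermal conductivity = 0.056 + 0.036 = 0.092 W/m*K

0.092 W/m*K


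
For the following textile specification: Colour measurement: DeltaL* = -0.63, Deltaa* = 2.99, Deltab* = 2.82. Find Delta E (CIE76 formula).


Formula: Delta E = sqrt(dL*^2 + da*^2 + db*^2)
Step 1: dL*^2 = (-0.63)^2 = 0.3969
Step 2: da*^2 = 2.99^2 = 8.9401
Step 3: db*^2 = 2.82^2 = 7.9524
Step 4: Sum = 0.3969 + 8.9401 + 7.9524 = 17.2894
Step 5: Delta E = sqrt(17.2894) = 4.16

4.16 Delta E


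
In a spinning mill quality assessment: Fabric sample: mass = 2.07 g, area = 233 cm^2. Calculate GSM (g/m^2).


Formula: GSM = mass_g / area_m2
Step 1: Convert area: 233 cm^2 = 233 / 10000 = 0.0233 m^2
Step 2: GSM = 2.07 g / 0.0233 m^2 = 88.8 g/m^2

88.8 g/m^2


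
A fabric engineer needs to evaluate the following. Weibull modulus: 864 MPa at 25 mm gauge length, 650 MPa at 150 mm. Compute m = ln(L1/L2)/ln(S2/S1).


Formula: m = ln(L1/L2) / ln(S2/S1)
Step 1: ln(L1/L2) = ln(25/150) = -1.79176
Step 2: S2/S1 = 650/864 = 0.75231
Step 3: ln(S2/S1) = ln(0.75231) = -0.28461
Step 4: m = -1.79176 / -0.28461 = 6.30

6.30 (Weibull m)


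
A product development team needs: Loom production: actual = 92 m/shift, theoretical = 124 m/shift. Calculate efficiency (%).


Formula: Efficiency% = (Actual output / Theoretical output) * 100
Efficiency% = (92 / 124) * 100
Efficiency% = 0.741935 * 100 = 74.1935% ≈ 74.2%

74.2%


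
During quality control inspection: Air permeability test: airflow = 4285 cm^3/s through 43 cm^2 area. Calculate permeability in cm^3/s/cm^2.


Formula: Air Permeability = Airflow / Test Area
AP = 4285 cm^3/s / 43 cm^2
AP = 99.7 cm^3/s/cm^2

99.7 cm^3/s/cm^2


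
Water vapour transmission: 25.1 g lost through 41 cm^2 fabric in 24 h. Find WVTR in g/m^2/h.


Formula: WVTR = mass_loss / (area * time)
Step 1: Convert area: 41 cm^2 = 0.0041 m^2
Step 2: WVTR = 25.1 g / (0.0041 m^2 * 24 h)
Step 3: WVTR = 25.1 / 0.0984 = 255.1 g/m^2/h

255.1 g/m^2/h


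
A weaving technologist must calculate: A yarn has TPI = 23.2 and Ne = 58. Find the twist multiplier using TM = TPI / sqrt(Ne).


Formula: TM = TPI / sqrt(Ne)
Step 1: sqrt(Ne) = sqrt(58) = 7.6158
Step 2: TM = 23.2 / 7.6158 = 3.05

3.05 TM


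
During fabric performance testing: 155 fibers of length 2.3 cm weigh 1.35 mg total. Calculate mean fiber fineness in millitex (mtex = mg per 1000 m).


Formula: fineness (mtex) = mass (mg) / total length (km) = (mass_mg / total_length_m) * 1000
Step 1: Convert fiber length: 2.3 cm = 0.023 m
Step 2: Total fiber length = 155 * 0.023 = 3.565 m
Step 3: Linear density = 1.35 mg / 3.565 m = 0.3787 mg/m
Step 4: fineness = 0.3787 * 1000 = 378.7 mtex

378.7 mtex


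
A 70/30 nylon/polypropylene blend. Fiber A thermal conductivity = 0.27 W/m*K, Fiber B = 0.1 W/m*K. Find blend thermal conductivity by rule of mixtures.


Formula: Blend property = (fraction_A * property_A) + (fraction_B * property_B)
Step 1: Contribution A = 70/100 * 0.27 W/m*K = 0.189 W/m*K
Step 2: Contribution B = 30/100 * 0.1 W/m*K = 0.03 W/m*K
Step 3: Blend thermal conductivity = 0.189 + 0.03 = 0.219 W/m*K

0.219 W/m*K


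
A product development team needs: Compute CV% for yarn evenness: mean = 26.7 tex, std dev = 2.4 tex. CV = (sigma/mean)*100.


Formula: CV% = (standard deviation / mean) * 100
Step 1: Ratio = 2.4 / 26.7 = 0.089888
Step 2: CV% = 0.089888 * 100 = 8.9888% ≈ 9.0%

9.0%


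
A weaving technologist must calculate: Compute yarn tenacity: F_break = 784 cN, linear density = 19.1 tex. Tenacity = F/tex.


Formula: Tenacity = Breaking force / Linear density
Tenacity = 784 cN / 19.1 tex
Tenacity = 41.05 cN/tex

41.05 cN/tex


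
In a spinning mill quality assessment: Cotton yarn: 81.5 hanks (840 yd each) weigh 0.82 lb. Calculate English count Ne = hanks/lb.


Formula: Ne = hanks / mass_lb
Substituting: Ne = 81.5 / 0.82
Ne = 99.4

99.4 Ne


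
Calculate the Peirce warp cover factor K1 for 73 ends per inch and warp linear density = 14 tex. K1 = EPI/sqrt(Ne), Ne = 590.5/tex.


Formula: K1 = EPI / sqrt(Ne), with Ne = 590.5 / tex_warp
Step 1: Ne = 590.5 / 14 = 42.179
Step 2: sqrt(Ne) = sqrt(42.179) = 6.4945
Step 3: K1 = 73 / 6.4945 = 11.2

11.2


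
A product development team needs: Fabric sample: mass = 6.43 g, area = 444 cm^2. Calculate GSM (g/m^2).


Formula: GSM = mass_g / area_m2
Step 1: Convert area: 444 cm^2 = 444 / 10000 = 0.0444 m^2
Step 2: GSM = 6.43 g / 0.0444 m^2 = 144.8 g/m^2

144.8 g/m^2


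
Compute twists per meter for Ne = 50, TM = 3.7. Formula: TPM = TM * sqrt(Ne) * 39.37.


Formula: TPM = TM * sqrt(Ne) * 39.37
Step 1: sqrt(Ne) = sqrt(50) = 7.0711
Step 2: TM * sqrt(Ne) = 3.7 * 7.0711 = 26.1631
Step 3: TPM = 26.1631 * 39.37 = 1030 twists/m

1030 twists/m


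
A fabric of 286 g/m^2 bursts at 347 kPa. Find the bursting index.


Formula: Bursting Index = Bursting Strength / Fabric GSM
BI = 347 kPa / 286 g/m^2
BI = 1.213 kPa/(g/m^2)

1.213 kPa/(g/m^2)


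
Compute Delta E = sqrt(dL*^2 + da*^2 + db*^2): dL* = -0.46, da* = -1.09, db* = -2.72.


Formula: Delta E = sqrt(dL*^2 + da*^2 + db*^2)
Step 1: dL*^2 = (-0.46)^2 = 0.2116
Step 2: da*^2 = (-1.09)^2 = 1.1881
Step 3: db*^2 = (-2.72)^2 = 7.3984
Step 4: Sum = 0.2116 + 1.1881 + 7.3984 = 8.7981
Step 5: Delta E = sqrt(8.7981) = 2.97

2.97 Delta E


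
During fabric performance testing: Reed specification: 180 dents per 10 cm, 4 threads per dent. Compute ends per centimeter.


Formula: EPC = (dents per 10 cm * ends per dent) / 10
Step 1: Total ends per 10 cm = 180 * 4 = 720
Step 2: EPC = 720 / 10 = 72.0 ends/cm

72.0 ends/cm


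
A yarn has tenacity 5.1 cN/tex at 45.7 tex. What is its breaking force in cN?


Formula: Breaking force = Tenacity * Linear density
F = 5.1 cN/tex * 45.7 tex
F = 233.07 cN

233.07 cN


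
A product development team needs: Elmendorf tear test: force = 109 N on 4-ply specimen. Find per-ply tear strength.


Formula: Per-ply strength = Total force / Number of plies
Per-ply = 109 N / 4
Per-ply = 27.25 N

27.25 N


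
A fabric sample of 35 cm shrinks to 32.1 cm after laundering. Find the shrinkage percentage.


Formula: Shrinkage% = ((L_before - L_after) / L_before) * 100
Step 1: Shrinkage = 35 - 32.1 = 2.9 cm
Step 2: Shrinkage% = (2.9 / 35) * 100
Step 3: Shrinkage% = 0.082857 * 100 = 8.2857% ≈ 8.3%

8.3%


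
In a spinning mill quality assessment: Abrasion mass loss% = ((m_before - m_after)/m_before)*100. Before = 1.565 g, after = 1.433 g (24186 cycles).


Formula: Mass loss% = ((m_before - m_after) / m_before) * 100
Step 1: Mass loss = 1.565 - 1.433 = 0.132 g
Step 2: Ratio = 0.132 / 1.565 = 0.084345
Step 3: Mass loss% = 0.084345 * 100 = 8.4345% ≈ 8.43%

8.43%


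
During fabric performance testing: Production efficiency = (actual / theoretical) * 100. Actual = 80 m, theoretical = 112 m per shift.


Formula: Efficiency% = (Actual output / Theoretical output) * 100
Efficiency% = (80 / 112) * 100
Efficiency% = 0.714286 * 100 = 71.4286% ≈ 71.4%

71.4%


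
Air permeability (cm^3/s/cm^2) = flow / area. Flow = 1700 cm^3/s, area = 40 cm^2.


Formula: Air Permeability = Airflow / Test Area
AP = 1700 cm^3/s / 40 cm^2
AP = 42.5 cm^3/s/cm^2

42.5 cm^3/s/cm^2


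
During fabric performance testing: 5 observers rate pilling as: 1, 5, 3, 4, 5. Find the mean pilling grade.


Formula: Mean = sum / count
Sum = 1 + 5 + 3 + 4 + 5 = 18
Mean = 18 / 5 = 3.6

3.6


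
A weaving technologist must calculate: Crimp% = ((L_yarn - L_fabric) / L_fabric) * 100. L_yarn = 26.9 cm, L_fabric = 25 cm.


Formula: Crimp% = ((L_yarn - L_fabric) / L_fabric) * 100
Step 1: Extension = 26.9 - 25 = 1.9 cm
Step 2: Crimp% = (1.9 / 25) * 100
Step 3: Crimp% = 0.076 * 100 = 7.6%

7.6%


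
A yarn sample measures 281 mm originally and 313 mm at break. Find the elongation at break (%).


Formula: Elongation (%) = ((L_break - L0) / L0) * 100
Step 1: Extension = 313 - 281 = 32 mm
Step 2: Elongation = (32 / 281) * 100
Step 3: Elongation = 0.113879 * 100 = 11.3879% ≈ 11.4%

11.4%


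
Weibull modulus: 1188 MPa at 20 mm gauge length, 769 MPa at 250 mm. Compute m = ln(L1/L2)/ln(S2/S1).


Formula: m = ln(L1/L2) / ln(S2/S1)
Step 1: ln(L1/L2) = ln(20/250) = -2.52573
Step 2: S2/S1 = 769/1188 = 0.64731
Step 3: ln(S2/S1) = ln(0.64731) = -0.43493
Step 4: m = -2.52573 / -0.43493 = 5.81

5.81 (Weibull m)


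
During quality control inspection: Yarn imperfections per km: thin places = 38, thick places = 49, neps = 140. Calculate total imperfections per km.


Formula: Total = thin places + thick places + neps
Total = 38 + 49 + 140
Total = 227 imperfections/km

227 imperfections/km


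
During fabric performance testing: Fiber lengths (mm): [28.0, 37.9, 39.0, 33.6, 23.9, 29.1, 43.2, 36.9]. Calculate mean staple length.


Formula: Mean = sum of lengths / count
Sum = 28.0 + 37.9 + 39.0 + 33.6 + 23.9 + 29.1 + 43.2 + 36.9
Sum = 271.6 mm
Mean = 271.6 / 8 = 33.95 mm

33.95 mm


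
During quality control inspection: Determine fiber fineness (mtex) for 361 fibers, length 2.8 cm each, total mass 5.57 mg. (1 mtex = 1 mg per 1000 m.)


Formula: fineness (mtex) = mass (mg) / total length (km) = (mass_mg / total_length_m) * 1000
Step 1: Convert fiber length: 2.8 cm = 0.028 m
Step 2: Total fiber length = 361 * 0.028 = 10.108 m
Step 3: Linear density = 5.57 mg / 10.108 m = 0.5510 mg/m
Step 4: fineness = 0.5510 * 1000 = 551.0 mtex

551.0 mtex


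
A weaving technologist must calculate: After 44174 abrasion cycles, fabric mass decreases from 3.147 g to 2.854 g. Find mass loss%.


Formula: Mass loss% = ((m_before - m_after) / m_before) * 100
Step 1: Mass loss = 3.147 - 2.854 = 0.293 g
Step 2: Ratio = 0.293 / 3.147 = 0.0931045
Step 3: Mass loss% = 0.0931045 * 100 = 9.31045% ≈ 9.31%

9.31%


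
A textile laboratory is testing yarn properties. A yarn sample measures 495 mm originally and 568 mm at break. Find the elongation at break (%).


Formula: Elongation (%) = ((L_break - L0) / L0) * 100
Step 1: Extension = 568 - 495 = 73 mm
Step 2: Elongation = (73 / 495) * 100
Step 3: Elongation = 0.147475 * 100 = 14.7475% ≈ 14.7%

14.7%


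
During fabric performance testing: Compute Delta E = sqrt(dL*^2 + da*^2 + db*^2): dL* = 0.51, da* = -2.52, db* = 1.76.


Formula: Delta E = sqrt(dL*^2 + da*^2 + db*^2)
Step 1: dL*^2 = 0.51^2 = 0.2601
Step 2: da*^2 = (-2.52)^2 = 6.3504
Step 3: db*^2 = 1.76^2 = 3.0976
Step 4: Sum = 0.2601 + 6.3504 + 3.0976 = 9.7081
Step 5: Delta E = sqrt(9.7081) = 3.12

3.12 Delta E


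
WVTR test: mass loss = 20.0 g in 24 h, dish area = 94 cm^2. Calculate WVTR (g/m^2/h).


Formula: WVTR = mass_loss / (area * time)
Step 1: Convert area: 94 cm^2 = 0.0094 m^2
Step 2: WVTR = 20.0 g / (0.0094 m^2 * 24 h)
Step 3: WVTR = 20.0 / 0.2256 = 88.7 g/m^2/h

88.7 g/m^2/h


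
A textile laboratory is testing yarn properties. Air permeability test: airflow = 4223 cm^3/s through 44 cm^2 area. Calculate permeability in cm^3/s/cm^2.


Formula: Air Permeability = Airflow / Test Area
AP = 4223 cm^3/s / 44 cm^2
AP = 96.0 cm^3/s/cm^2

96.0 cm^3/s/cm^2


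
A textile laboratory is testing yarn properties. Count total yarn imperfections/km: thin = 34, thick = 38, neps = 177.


Formula: Total = thin places + thick places + neps
Total = 34 + 38 + 177
Total = 249 imperfections/km

249 imperfections/km


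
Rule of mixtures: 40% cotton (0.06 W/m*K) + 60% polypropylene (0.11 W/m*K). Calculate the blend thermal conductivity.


Formula: Blend property = (fraction_A * property_A) + (fraction_B * property_B)
Step 1: Contribution A = 40/100 * 0.06 W/m*K = 0.024 W/m*K
Step 2: Contribution B = 60/100 * 0.11 W/m*K = 0.066 W/m*K
Step 3: Blend thermal conductivity = 0.024 + 0.066 = 0.09 W/m*K

0.09 W/m*K


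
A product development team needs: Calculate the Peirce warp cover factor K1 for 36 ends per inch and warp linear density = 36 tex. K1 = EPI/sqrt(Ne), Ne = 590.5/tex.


Formula: K1 = EPI / sqrt(Ne), with Ne = 590.5 / tex_warp
Step 1: Ne = 590.5 / 36 = 16.403
Step 2: sqrt(Ne) = sqrt(16.403) = 4.0501
Step 3: K1 = 36 / 4.0501 = 8.9

8.9


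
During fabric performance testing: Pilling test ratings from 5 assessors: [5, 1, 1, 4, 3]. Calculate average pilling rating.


Formula: Mean = sum / count
Sum = 5 + 1 + 1 + 4 + 3 = 14
Mean = 14 / 5 = 2.8

2.8


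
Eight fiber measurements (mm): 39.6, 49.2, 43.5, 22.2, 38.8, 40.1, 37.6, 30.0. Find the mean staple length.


Formula: Mean = sum of lengths / count
Sum = 39.6 + 49.2 + 43.5 + 22.2 + 38.8 + 40.1 + 37.6 + 30.0
Sum = 301.0 mm
Mean = 301.0 / 8 = 37.63 mm

37.63 mm


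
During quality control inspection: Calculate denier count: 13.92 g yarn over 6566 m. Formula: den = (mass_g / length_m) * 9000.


Formula: den = (mass_g / length_m) * 9000
Substituting: den = (13.92 / 6566) * 9000
Intermediate: 13.92 / 6566 = 0.00212001 g/m
den = 0.00212001 * 9000 = 19.1 denier

19.1 denier


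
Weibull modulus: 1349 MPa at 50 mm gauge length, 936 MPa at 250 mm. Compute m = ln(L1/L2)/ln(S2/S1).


Formula: m = ln(L1/L2) / ln(S2/S1)
Step 1: ln(L1/L2) = ln(50/250) = -1.60944
Step 2: S2/S1 = 936/1349 = 0.69385
Step 3: ln(S2/S1) = ln(0.69385) = -0.36550
Step 4: m = -1.60944 / -0.36550 = 4.40

4.40 (Weibull m)


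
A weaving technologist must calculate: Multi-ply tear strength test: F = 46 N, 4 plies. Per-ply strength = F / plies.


Formula: Per-ply strength = Total force / Number of plies
Per-ply = 46 N / 4
Per-ply = 11.5 N

11.5 N


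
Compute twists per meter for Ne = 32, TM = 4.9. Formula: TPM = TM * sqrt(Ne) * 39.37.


Formula: TPM = TM * sqrt(Ne) * 39.37
Step 1: sqrt(Ne) = sqrt(32) = 5.6569
Step 2: TM * sqrt(Ne) = 4.9 * 5.6569 = 27.7188
Step 3: TPM = 27.7188 * 39.37 = 1091 twists/m

1091 twists/m


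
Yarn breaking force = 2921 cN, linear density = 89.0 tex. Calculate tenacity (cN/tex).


Formula: Tenacity = Breaking force / Linear density
Tenacity = 2921 cN / 89.0 tex
Tenacity = 32.82 cN/tex

32.82 cN/tex


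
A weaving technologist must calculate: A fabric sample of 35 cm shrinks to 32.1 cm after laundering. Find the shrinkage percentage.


Formula: Shrinkage% = ((L_before - L_after) / L_before) * 100
Step 1: Shrinkage = 35 - 32.1 = 2.9 cm
Step 2: Shrinkage% = (2.9 / 35) * 100
Step 3: Shrinkage% = 0.082857 * 100 = 8.2857% ≈ 8.3%

8.3%


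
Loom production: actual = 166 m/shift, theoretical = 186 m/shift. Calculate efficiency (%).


Formula: Efficiency% = (Actual output / Theoretical output) * 100
Efficiency% = (166 / 186) * 100
Efficiency% = 0.892473 * 100 = 89.2473% ≈ 89.2%

89.2%


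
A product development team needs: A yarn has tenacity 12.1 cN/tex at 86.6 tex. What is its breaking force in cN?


Formula: Breaking force = Tenacity * Linear density
F = 12.1 cN/tex * 86.6 tex
F = 1047.86 cN

1047.86 cN


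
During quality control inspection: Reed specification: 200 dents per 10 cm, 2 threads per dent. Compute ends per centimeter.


Formula: EPC = (dents per 10 cm * ends per dent) / 10
Step 1: Total ends per 10 cm = 200 * 2 = 400
Step 2: EPC = 400 / 10 = 40.0 ends/cm

40.0 ends/cm


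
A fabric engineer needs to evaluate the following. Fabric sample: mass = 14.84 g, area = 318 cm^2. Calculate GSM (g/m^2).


Formula: GSM = mass_g / area_m2
Step 1: Convert area: 318 cm^2 = 318 / 10000 = 0.0318 m^2
Step 2: GSM = 14.84 g / 0.0318 m^2 = 466.7 g/m^2

466.7 g/m^2


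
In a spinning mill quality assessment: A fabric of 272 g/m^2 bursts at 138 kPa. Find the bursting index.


Formula: Bursting Index = Bursting Strength / Fabric GSM
BI = 138 kPa / 272 g/m^2
BI = 0.507 kPa/(g/m^2)

0.507 kPa/(g/m^2)


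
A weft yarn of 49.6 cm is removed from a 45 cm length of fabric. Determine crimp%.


Formula: Crimp% = ((L_yarn - L_fabric) / L_fabric) * 100
Step 1: Extension = 49.6 - 45 = 4.6 cm
Step 2: Crimp% = (4.6 / 45) * 100
Step 3: Crimp% = 0.102222 * 100 = 10.2222% ≈ 10.2%

10.2%


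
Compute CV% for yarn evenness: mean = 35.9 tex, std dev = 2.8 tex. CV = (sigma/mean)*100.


Formula: CV% = (standard deviation / mean) * 100
Step 1: Ratio = 2.8 / 35.9 = 0.077994
Step 2: CV% = 0.077994 * 100 = 7.7994% ≈ 7.8%

7.8%


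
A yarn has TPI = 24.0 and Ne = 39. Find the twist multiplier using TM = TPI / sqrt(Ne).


Formula: TM = TPI / sqrt(Ne)
Step 1: sqrt(Ne) = sqrt(39) = 6.245
Step 2: TM = 24.0 / 6.245 = 3.84

3.84 TM


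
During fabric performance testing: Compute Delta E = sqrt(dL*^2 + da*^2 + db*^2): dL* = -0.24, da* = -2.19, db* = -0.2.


Formula: Delta E = sqrt(dL*^2 + da*^2 + db*^2)
Step 1: dL*^2 = (-0.24)^2 = 0.0576
Step 2: da*^2 = (-2.19)^2 = 4.7961
Step 3: db*^2 = (-0.2)^2 = 0.04
Step 4: Sum = 0.0576 + 4.7961 + 0.04 = 4.8937
Step 5: Delta E = sqrt(4.8937) = 2.21

2.21 Delta E


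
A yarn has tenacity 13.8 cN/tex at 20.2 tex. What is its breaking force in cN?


Formula: Breaking force = Tenacity * Linear density
F = 13.8 cN/tex * 20.2 tex
F = 278.76 cN

278.76 cN


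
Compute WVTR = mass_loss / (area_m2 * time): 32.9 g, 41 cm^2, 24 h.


Formula: WVTR = mass_loss / (area * time)
Step 1: Convert area: 41 cm^2 = 0.0041 m^2
Step 2: WVTR = 32.9 g / (0.0041 m^2 * 24 h)
Step 3: WVTR = 32.9 / 0.0984 = 334.3 g/m^2/h

334.3 g/m^2/h


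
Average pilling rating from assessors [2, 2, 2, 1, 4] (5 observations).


Formula: Mean = sum / count
Sum = 2 + 2 + 2 + 1 + 4 = 11
Mean = 11 / 5 = 2.2

2.2


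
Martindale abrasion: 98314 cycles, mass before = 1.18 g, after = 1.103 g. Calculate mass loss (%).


Formula: Mass loss% = ((m_before - m_after) / m_before) * 100
Step 1: Mass loss = 1.18 - 1.103 = 0.077 g
Step 2: Ratio = 0.077 / 1.18 = 0.0652542
Step 3: Mass loss% = 0.0652542 * 100 = 6.52542% ≈ 6.53%

6.53%


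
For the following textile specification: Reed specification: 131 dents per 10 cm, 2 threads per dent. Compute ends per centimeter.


Formula: EPC = (dents per 10 cm * ends per dent) / 10
Step 1: Total ends per 10 cm = 131 * 2 = 262
Step 2: EPC = 262 / 10 = 26.2 ends/cm

26.2 ends/cm


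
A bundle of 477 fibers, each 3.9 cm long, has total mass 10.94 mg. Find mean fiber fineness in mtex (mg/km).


Formula: fineness (mtex) = mass (mg) / total length (km) = (mass_mg / total_length_m) * 1000
Step 1: Convert fiber length: 3.9 cm = 0.039 m
Step 2: Total fiber length = 477 * 0.039 = 18.603 m
Step 3: Linear density = 10.94 mg / 18.603 m = 0.5881 mg/m
Step 4: fineness = 0.5881 * 1000 = 588.1 mtex

588.1 mtex


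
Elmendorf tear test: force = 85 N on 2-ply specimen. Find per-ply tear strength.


Formula: Per-ply strength = Total force / Number of plies
Per-ply = 85 N / 2
Per-ply = 42.5 N

42.5 N


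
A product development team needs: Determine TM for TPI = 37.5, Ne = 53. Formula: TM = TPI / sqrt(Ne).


Formula: TM = TPI / sqrt(Ne)
Step 1: sqrt(Ne) = sqrt(53) = 7.2801
Step 2: TM = 37.5 / 7.2801 = 5.15

5.15 TM


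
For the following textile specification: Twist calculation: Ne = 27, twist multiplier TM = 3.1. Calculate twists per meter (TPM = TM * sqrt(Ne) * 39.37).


Formula: TPM = TM * sqrt(Ne) * 39.37
Step 1: sqrt(Ne) = sqrt(27) = 5.1962
Step 2: TM * sqrt(Ne) = 3.1 * 5.1962 = 16.1082
Step 3: TPM = 16.1082 * 39.37 = 634 twists/m

634 twists/m


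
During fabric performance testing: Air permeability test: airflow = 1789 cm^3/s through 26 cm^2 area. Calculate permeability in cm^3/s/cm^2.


Formula: Air Permeability = Airflow / Test Area
AP = 1789 cm^3/s / 26 cm^2
AP = 68.8 cm^3/s/cm^2

68.8 cm^3/s/cm^2


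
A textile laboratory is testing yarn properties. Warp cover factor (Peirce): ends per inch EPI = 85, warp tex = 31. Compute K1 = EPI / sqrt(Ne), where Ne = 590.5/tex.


Formula: K1 = EPI / sqrt(Ne), with Ne = 590.5 / tex_warp
Step 1: Ne = 590.5 / 31 = 19.048
Step 2: sqrt(Ne) = sqrt(19.048) = 4.3644
Step 3: K1 = 85 / 4.3644 = 19.5

19.5


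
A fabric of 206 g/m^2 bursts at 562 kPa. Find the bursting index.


Formula: Bursting Index = Bursting Strength / Fabric GSM
BI = 562 kPa / 206 g/m^2
BI = 2.728 kPa/(g/m^2)

2.728 kPa/(g/m^2)


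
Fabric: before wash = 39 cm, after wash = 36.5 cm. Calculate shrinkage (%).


Formula: Shrinkage% = ((L_before - L_after) / L_before) * 100
Step 1: Shrinkage = 39 - 36.5 = 2.5 cm
Step 2: Shrinkage% = (2.5 / 39) * 100
Step 3: Shrinkage% = 0.064103 * 100 = 6.4103% ≈ 6.4%

6.4%


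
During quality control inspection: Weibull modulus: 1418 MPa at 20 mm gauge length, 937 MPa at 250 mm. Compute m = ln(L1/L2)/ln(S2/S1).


Formula: m = ln(L1/L2) / ln(S2/S1)
Step 1: ln(L1/L2) = ln(20/250) = -2.52573
Step 2: S2/S1 = 937/1418 = 0.66079
Step 3: ln(S2/S1) = ln(0.66079) = -0.41432
Step 4: m = -2.52573 / -0.41432 = 6.10

6.10 (Weibull m)


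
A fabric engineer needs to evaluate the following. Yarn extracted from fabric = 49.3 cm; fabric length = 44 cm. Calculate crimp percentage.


Formula: Crimp% = ((L_yarn - L_fabric) / L_fabric) * 100
Step 1: Extension = 49.3 - 44 = 5.3 cm
Step 2: Crimp% = (5.3 / 44) * 100
Step 3: Crimp% = 0.120455 * 100 = 12.0455% ≈ 12.0%

12.0%


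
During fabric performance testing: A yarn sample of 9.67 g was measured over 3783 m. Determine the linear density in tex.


Formula: Tex = (mass_g / length_m) * 1000
Substituting: Tex = (9.67 / 3783) * 1000
Intermediate: 9.67 / 3783 = 0.00255617 g/m
Tex = 0.00255617 * 1000 = 2.56 tex

2.56 tex


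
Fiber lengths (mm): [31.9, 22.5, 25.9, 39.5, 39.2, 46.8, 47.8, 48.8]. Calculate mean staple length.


Formula: Mean = sum of lengths / count
Sum = 31.9 + 22.5 + 25.9 + 39.5 + 39.2 + 46.8 + 47.8 + 48.8
Sum = 302.4 mm
Mean = 302.4 / 8 = 37.80 mm

37.80 mm


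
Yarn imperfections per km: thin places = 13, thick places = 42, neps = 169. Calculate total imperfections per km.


Formula: Total = thin places + thick places + neps
Total = 13 + 42 + 169
Total = 224 imperfections/km

224 imperfections/km


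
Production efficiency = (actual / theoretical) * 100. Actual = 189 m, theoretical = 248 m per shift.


Formula: Efficiency% = (Actual output / Theoretical output) * 100
Efficiency% = (189 / 248) * 100
Efficiency% = 0.762097 * 100 = 76.2097% ≈ 76.2%

76.2%


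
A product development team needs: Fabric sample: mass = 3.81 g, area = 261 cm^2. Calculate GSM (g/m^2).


Formula: GSM = mass_g / area_m2
Step 1: Convert area: 261 cm^2 = 261 / 10000 = 0.0261 m^2
Step 2: GSM = 3.81 g / 0.0261 m^2 = 146.0 g/m^2

146.0 g/m^2


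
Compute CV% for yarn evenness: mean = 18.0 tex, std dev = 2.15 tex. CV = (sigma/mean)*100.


Formula: CV% = (standard deviation / mean) * 100
Step 1: Ratio = 2.15 / 18.0 = 0.119444
Step 2: CV% = 0.119444 * 100 = 11.9444% ≈ 11.9%

11.9%


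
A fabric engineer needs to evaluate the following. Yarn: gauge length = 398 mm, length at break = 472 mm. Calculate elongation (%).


Formula: Elongation (%) = ((L_break - L0) / L0) * 100
Step 1: Extension = 472 - 398 = 74 mm
Step 2: Elongation = (74 / 398) * 100
Step 3: Elongation = 0.18593 * 100 = 18.593% ≈ 18.6%

18.6%


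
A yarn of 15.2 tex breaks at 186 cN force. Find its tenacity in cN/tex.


Formula: Tenacity = Breaking force / Linear density
Tenacity = 186 cN / 15.2 tex
Tenacity = 12.24 cN/tex

12.24 cN/tex


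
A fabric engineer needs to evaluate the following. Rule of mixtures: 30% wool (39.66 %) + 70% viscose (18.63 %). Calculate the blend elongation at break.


Formula: Blend property = (fraction_A * property_A) + (fraction_B * property_B)
Step 1: Contribution A = 30/100 * 39.66 % = 11.898 %
Step 2: Contribution B = 70/100 * 18.63 % = 13.041 %
Step 3: Blend elongation at break = 11.898 + 13.041 = 24.939 %

24.939 %


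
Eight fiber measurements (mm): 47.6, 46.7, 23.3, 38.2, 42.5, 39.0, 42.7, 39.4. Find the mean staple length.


Formula: Mean = sum of lengths / count
Sum = 47.6 + 46.7 + 23.3 + 38.2 + 42.5 + 39.0 + 42.7 + 39.4
Sum = 319.4 mm
Mean = 319.4 / 8 = 39.93 mm

39.93 mm


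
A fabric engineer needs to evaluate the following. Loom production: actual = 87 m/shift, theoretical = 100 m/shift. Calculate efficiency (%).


Formula: Efficiency% = (Actual output / Theoretical output) * 100
Efficiency% = (87 / 100) * 100
Efficiency% = 0.87 * 100 = 87.0%

87.0%


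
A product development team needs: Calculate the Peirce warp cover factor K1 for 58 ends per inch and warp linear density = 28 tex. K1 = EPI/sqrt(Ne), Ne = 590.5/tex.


Formula: K1 = EPI / sqrt(Ne), with Ne = 590.5 / tex_warp
Step 1: Ne = 590.5 / 28 = 21.089
Step 2: sqrt(Ne) = sqrt(21.089) = 4.5923
Step 3: K1 = 58 / 4.5923 = 12.6

12.6


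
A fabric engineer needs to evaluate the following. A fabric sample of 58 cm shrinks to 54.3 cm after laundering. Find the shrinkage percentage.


Formula: Shrinkage% = ((L_before - L_after) / L_before) * 100
Step 1: Shrinkage = 58 - 54.3 = 3.7 cm
Step 2: Shrinkage% = (3.7 / 58) * 100
Step 3: Shrinkage% = 0.063793 * 100 = 6.3793% ≈ 6.4%

6.4%
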